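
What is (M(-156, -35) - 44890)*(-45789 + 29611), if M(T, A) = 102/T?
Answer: 9441132973/13 ≈ 7.2624e+8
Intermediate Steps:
(M(-156, -35) - 44890)*(-45789 + 29611) = (102/(-156) - 44890)*(-45789 + 29611) = (102*(-1/156) - 44890)*(-16178) = (-17/26 - 44890)*(-16178) = -1167157/26*(-16178) = 9441132973/13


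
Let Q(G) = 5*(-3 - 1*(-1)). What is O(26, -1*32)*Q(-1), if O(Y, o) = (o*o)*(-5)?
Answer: 51200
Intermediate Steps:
O(Y, o) = -5*o² (O(Y, o) = o²*(-5) = -5*o²)
Q(G) = -10 (Q(G) = 5*(-3 + 1) = 5*(-2) = -10)
O(26, -1*32)*Q(-1) = -5*(-1*32)²*(-10) = -5*(-32)²*(-10) = -5*1024*(-10) = -5120*(-10) = 51200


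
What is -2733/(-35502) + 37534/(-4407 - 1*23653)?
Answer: -857817/680455 ≈ -1.2607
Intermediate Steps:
-2733/(-35502) + 37534/(-4407 - 1*23653) = -2733*(-1/35502) + 37534/(-4407 - 23653) = 911/11834 + 37534/(-28060) = 911/11834 + 37534*(-1/28060) = 911/11834 - 18767/14030 = -857817/680455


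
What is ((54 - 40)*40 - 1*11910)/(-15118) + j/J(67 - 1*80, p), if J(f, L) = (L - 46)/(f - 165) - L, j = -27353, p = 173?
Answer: 36978992881/233731839 ≈ 158.21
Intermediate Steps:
J(f, L) = -L + (-46 + L)/(-165 + f) (J(f, L) = (-46 + L)/(-165 + f) - L = -L + (-46 + L)/(-165 + f))
((54 - 40)*40 - 1*11910)/(-15118) + j/J(67 - 1*80, p) = ((54 - 40)*40 - 1*11910)/(-15118) - 27353*(-165 + (67 - 1*80))/(-46 + 166*173 - 1*173*(67 - 1*80)) = (14*40 - 11910)*(-1/15118) - 27353*(-165 + (67 - 80))/(-46 + 28718 - 1*173*(67 - 80)) = (560 - 11910)*(-1/15118) - 27353*(-165 - 13)/(-46 + 28718 - 1*173*(-13)) = -11350*(-1/15118) - 27353*(-178/(-46 + 28718 + 2249)) = 5675/7559 - 27353/((-1/178*30921)) = 5675/7559 - 27353/(-30921/178) = 5675/7559 - 27353*(-178/30921) = 5675/7559 + 4868834/30921 = 36978992881/233731839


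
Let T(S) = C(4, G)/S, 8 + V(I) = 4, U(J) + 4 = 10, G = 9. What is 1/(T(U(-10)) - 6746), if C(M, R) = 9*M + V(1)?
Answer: -3/20222 ≈ -0.00014835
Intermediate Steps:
U(J) = 6 (U(J) = -4 + 10 = 6)
V(I) = -4 (V(I) = -8 + 4 = -4)
C(M, R) = -4 + 9*M (C(M, R) = 9*M - 4 = -4 + 9*M)
T(S) = 32/S (T(S) = (-4 + 9*4)/S = (-4 + 36)/S = 32/S)
1/(T(U(-10)) - 6746) = 1/(32/6 - 6746) = 1/(32*(⅙) - 6746) = 1/(16/3 - 6746) = 1/(-20222/3) = -3/20222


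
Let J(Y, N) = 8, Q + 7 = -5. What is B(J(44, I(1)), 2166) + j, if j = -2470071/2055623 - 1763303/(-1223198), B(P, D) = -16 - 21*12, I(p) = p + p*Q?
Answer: -673264996255161/2514433942354 ≈ -267.76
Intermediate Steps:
Q = -12 (Q = -7 - 5 = -12)
I(p) = -11*p (I(p) = p + p*(-12) = p - 12*p = -11*p)
B(P, D) = -268 (B(P, D) = -16 - 252 = -268)
j = 603300295711/2514433942354 (j = -2470071*1/2055623 - 1763303*(-1/1223198) = -2470071/2055623 + 1763303/1223198 = 603300295711/2514433942354 ≈ 0.23993)
B(J(44, I(1)), 2166) + j = -268 + 603300295711/2514433942354 = -673264996255161/2514433942354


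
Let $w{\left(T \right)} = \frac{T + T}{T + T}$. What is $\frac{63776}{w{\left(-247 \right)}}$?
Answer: $63776$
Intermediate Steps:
$w{\left(T \right)} = 1$ ($w{\left(T \right)} = \frac{2 T}{2 T} = 2 T \frac{1}{2 T} = 1$)
$\frac{63776}{w{\left(-247 \right)}} = \frac{63776}{1} = 63776 \cdot 1 = 63776$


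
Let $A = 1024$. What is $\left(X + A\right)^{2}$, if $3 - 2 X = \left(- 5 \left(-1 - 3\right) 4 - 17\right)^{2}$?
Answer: $919681$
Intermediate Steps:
$X = -1983$ ($X = \frac{3}{2} - \frac{\left(- 5 \left(-1 - 3\right) 4 - 17\right)^{2}}{2} = \frac{3}{2} - \frac{\left(- 5 \left(\left(-4\right) 4\right) - 17\right)^{2}}{2} = \frac{3}{2} - \frac{\left(\left(-5\right) \left(-16\right) - 17\right)^{2}}{2} = \frac{3}{2} - \frac{\left(80 - 17\right)^{2}}{2} = \frac{3}{2} - \frac{63^{2}}{2} = \frac{3}{2} - \frac{3969}{2} = -1983$)
$\left(X + A\right)^{2} = \left(-1983 + 1024\right)^{2} = \left(-959\right)^{2} = 919681$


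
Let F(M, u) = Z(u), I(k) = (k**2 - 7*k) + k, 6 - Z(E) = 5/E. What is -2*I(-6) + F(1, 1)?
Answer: -143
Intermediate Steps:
Z(E) = 6 - 5/E
I(k) = k**2 - 6*k
F(M, u) = 6 - 5/u
-2*I(-6) + F(1, 1) = -(-12)*(-6 - 6) + (6 - 5/1) = -(-12)*(-12) + (6 - 5*1) = -2*72 + (6 - 5) = -144 + 1 = -143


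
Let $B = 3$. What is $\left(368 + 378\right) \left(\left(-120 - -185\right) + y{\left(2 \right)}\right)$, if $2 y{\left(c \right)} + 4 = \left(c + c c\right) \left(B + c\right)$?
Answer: $58188$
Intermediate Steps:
$y{\left(c \right)} = -2 + \frac{\left(3 + c\right) \left(c + c^{2}\right)}{2}$ ($y{\left(c \right)} = -2 + \frac{\left(c + c c\right) \left(3 + c\right)}{2} = -2 + \frac{\left(c + c^{2}\right) \left(3 + c\right)}{2} = -2 + \frac{\left(3 + c\right) \left(c + c^{2}\right)}{2}$)
$\left(368 + 378\right) \left(\left(-120 - -185\right) + y{\left(2 \right)}\right) = \left(368 + 378\right) \left(\left(-120 - -185\right) + \left(-2 + \frac{2^{3}}{2} + 2 \cdot 2^{2} + \frac{3}{2} \cdot 2\right)\right) = 746 \left(\left(-120 + 185\right) + \left(-2 + \frac{1}{2} \cdot 8 + 2 \cdot 4 + 3\right)\right) = 746 \left(65 + \left(-2 + 4 + 8 + 3\right)\right) = 746 \left(65 + 13\right) = 746 \cdot 78 = 58188$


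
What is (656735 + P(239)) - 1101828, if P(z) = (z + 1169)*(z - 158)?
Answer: -331045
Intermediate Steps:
P(z) = (-158 + z)*(1169 + z) (P(z) = (1169 + z)*(-158 + z) = (-158 + z)*(1169 + z))
(656735 + P(239)) - 1101828 = (656735 + (-184702 + 239² + 1011*239)) - 1101828 = (656735 + (-184702 + 57121 + 241629)) - 1101828 = (656735 + 114048) - 1101828 = 770783 - 1101828 = -331045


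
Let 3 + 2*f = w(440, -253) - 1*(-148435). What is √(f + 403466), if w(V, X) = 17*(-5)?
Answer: √1910558/2 ≈ 691.11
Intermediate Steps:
w(V, X) = -85
f = 148347/2 (f = -3/2 + (-85 - 1*(-148435))/2 = -3/2 + (-85 + 148435)/2 = -3/2 + (½)*148350 = -3/2 + 74175 = 148347/2 ≈ 74174.)
√(f + 403466) = √(148347/2 + 403466) = √(955279/2) = √1910558/2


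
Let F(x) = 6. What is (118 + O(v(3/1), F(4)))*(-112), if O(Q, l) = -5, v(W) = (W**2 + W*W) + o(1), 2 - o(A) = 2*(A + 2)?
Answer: -12656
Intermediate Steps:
o(A) = -2 - 2*A (o(A) = 2 - 2*(A + 2) = 2 - 2*(2 + A) = 2 - (4 + 2*A) = 2 + (-4 - 2*A) = -2 - 2*A)
v(W) = -4 + 2*W**2 (v(W) = (W**2 + W*W) + (-2 - 2*1) = (W**2 + W**2) + (-2 - 2) = 2*W**2 - 4 = -4 + 2*W**2)
(118 + O(v(3/1), F(4)))*(-112) = (118 - 5)*(-112) = 113*(-112) = -12656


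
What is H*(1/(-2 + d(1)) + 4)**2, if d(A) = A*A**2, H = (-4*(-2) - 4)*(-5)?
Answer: -180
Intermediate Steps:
H = -20 (H = (8 - 4)*(-5) = 4*(-5) = -20)
d(A) = A**3
H*(1/(-2 + d(1)) + 4)**2 = -20*(1/(-2 + 1**3) + 4)**2 = -20*(1/(-2 + 1) + 4)**2 = -20*(1/(-1) + 4)**2 = -20*(-1 + 4)**2 = -20*3**2 = -20*9 = -180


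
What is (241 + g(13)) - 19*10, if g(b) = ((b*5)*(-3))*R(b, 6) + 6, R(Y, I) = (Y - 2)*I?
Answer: -12813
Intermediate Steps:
R(Y, I) = I*(-2 + Y) (R(Y, I) = (-2 + Y)*I = I*(-2 + Y))
g(b) = 6 - 15*b*(-12 + 6*b) (g(b) = ((b*5)*(-3))*(6*(-2 + b)) + 6 = ((5*b)*(-3))*(-12 + 6*b) + 6 = (-15*b)*(-12 + 6*b) + 6 = -15*b*(-12 + 6*b) + 6 = 6 - 15*b*(-12 + 6*b))
(241 + g(13)) - 19*10 = (241 + (6 - 90*13*(-2 + 13))) - 19*10 = (241 + (6 - 90*13*11)) - 190 = (241 + (6 - 12870)) - 190 = (241 - 12864) - 190 = -12623 - 190 = -12813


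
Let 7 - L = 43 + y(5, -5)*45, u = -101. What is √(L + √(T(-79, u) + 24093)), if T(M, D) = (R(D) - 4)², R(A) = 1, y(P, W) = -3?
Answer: √(99 + 3*√2678) ≈ 15.945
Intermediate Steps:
T(M, D) = 9 (T(M, D) = (1 - 4)² = (-3)² = 9)
L = 99 (L = 7 - (43 - 3*45) = 7 - (43 - 135) = 7 - 1*(-92) = 7 + 92 = 99)
√(L + √(T(-79, u) + 24093)) = √(99 + √(9 + 24093)) = √(99 + √24102) = √(99 + 3*√2678)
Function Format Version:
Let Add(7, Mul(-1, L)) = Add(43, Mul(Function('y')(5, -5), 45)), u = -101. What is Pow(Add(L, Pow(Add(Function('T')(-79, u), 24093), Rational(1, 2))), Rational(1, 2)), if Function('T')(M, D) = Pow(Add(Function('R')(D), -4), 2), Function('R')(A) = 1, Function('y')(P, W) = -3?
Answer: Pow(Add(99, Mul(3, Pow(2678, Rational(1, 2)))), Rational(1, 2)) ≈ 15.945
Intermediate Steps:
Function('T')(M, D) = 9 (Function('T')(M, D) = Pow(Add(1, -4), 2) = Pow(-3, 2) = 9)
L = 99 (L = Add(7, Mul(-1, Add(43, Mul(-3, 45)))) = Add(7, Mul(-1, Add(43, -135))) = Add(7, Mul(-1, -92)) = Add(7, 92) = 99)
Pow(Add(L, Pow(Add(Function('T')(-79, u), 24093), Rational(1, 2))), Rational(1, 2)) = Pow(Add(99, Pow(Add(9, 24093), Rational(1, 2))), Rational(1, 2)) = Pow(Add(99, Pow(24102, Rational(1, 2))), Rational(1, 2)) = Pow(Add(99, Mul(3, Pow(2678, Rational(1, 2)))), Rational(1, 2))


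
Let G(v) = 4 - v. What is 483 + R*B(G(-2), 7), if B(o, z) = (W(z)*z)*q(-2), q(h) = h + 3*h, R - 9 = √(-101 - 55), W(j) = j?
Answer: -3045 - 784*I*√39 ≈ -3045.0 - 4896.1*I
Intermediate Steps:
R = 9 + 2*I*√39 (R = 9 + √(-101 - 55) = 9 + √(-156) = 9 + 2*I*√39 ≈ 9.0 + 12.49*I)
q(h) = 4*h
B(o, z) = -8*z² (B(o, z) = (z*z)*(4*(-2)) = z²*(-8) = -8*z²)
483 + R*B(G(-2), 7) = 483 + (9 + 2*I*√39)*(-8*7²) = 483 + (9 + 2*I*√39)*(-8*49) = 483 + (9 + 2*I*√39)*(-392) = 483 + (-3528 - 784*I*√39) = -3045 - 784*I*√39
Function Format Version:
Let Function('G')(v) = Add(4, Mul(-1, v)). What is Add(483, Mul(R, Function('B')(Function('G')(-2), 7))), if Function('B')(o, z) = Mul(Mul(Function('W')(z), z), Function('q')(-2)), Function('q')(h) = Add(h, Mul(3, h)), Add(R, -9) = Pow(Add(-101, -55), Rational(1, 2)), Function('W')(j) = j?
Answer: Add(-3045, Mul(-784, I, Pow(39, Rational(1, 2)))) ≈ Add(-3045.0, Mul(-4896.1, I))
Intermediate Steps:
R = Add(9, Mul(2, I, Pow(39, Rational(1, 2)))) (R = Add(9, Pow(Add(-101, -55), Rational(1, 2))) = Add(9, Pow(-156, Rational(1, 2))) = Add(9, Mul(2, I, Pow(39, Rational(1, 2)))) ≈ Add(9.0000, Mul(12.490, I)))
Function('q')(h) = Mul(4, h)
Function('B')(o, z) = Mul(-8, Pow(z, 2)) (Function('B')(o, z) = Mul(Mul(z, z), Mul(4, -2)) = Mul(Pow(z, 2), -8) = Mul(-8, Pow(z, 2)))
Add(483, Mul(R, Function('B')(Function('G')(-2), 7))) = Add(483, Mul(Add(9, Mul(2, I, Pow(39, Rational(1, 2)))), Mul(-8, Pow(7, 2)))) = Add(483, Mul(Add(9, Mul(2, I, Pow(39, Rational(1, 2)))), Mul(-8, 49))) = Add(483, Mul(Add(9, Mul(2, I, Pow(39, Rational(1, 2)))), -392)) = Add(483, Add(-3528, Mul(-784, I, Pow(39, Rational(1, 2))))) = Add(-3045, Mul(-784, I, Pow(39, Rational(1, 2))))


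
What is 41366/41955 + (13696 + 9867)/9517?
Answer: 1382265887/399285735 ≈ 3.4618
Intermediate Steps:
41366/41955 + (13696 + 9867)/9517 = 41366*(1/41955) + 23563*(1/9517) = 41366/41955 + 23563/9517 = 1382265887/399285735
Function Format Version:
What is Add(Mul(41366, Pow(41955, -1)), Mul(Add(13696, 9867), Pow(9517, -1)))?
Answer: Rational(1382265887, 399285735) ≈ 3.4618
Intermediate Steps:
Add(Mul(41366, Pow(41955, -1)), Mul(Add(13696, 9867), Pow(9517, -1))) = Add(Mul(41366, Rational(1, 41955)), Mul(23563, Rational(1, 9517))) = Add(Rational(41366, 41955), Rational(23563, 9517)) = Rational(1382265887, 399285735)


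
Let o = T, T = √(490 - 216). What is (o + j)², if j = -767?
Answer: (767 - √274)² ≈ 5.6317e+5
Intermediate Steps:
T = √274 ≈ 16.553
o = √274 ≈ 16.553
(o + j)² = (√274 - 767)² = (-767 + √274)²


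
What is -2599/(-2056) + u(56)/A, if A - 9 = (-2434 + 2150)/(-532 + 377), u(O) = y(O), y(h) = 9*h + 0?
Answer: 164978441/3452024 ≈ 47.792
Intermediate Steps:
y(h) = 9*h
u(O) = 9*O
A = 1679/155 (A = 9 + (-2434 + 2150)/(-532 + 377) = 9 - 284/(-155) = 9 - 284*(-1/155) = 9 + 284/155 = 1679/155 ≈ 10.832)
-2599/(-2056) + u(56)/A = -2599/(-2056) + (9*56)/(1679/155) = -2599*(-1/2056) + 504*(155/1679) = 2599/2056 + 78120/1679 = 164978441/3452024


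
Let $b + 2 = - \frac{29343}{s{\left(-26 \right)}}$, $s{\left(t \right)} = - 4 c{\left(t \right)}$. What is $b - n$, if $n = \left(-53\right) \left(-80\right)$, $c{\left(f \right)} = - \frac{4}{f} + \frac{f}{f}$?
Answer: $\frac{42313}{20} \approx 2115.6$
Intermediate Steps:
$c{\left(f \right)} = 1 - \frac{4}{f}$ ($c{\left(f \right)} = - \frac{4}{f} + 1 = 1 - \frac{4}{f}$)
$s{\left(t \right)} = - \frac{4 \left(-4 + t\right)}{t}$ ($s{\left(t \right)} = - 4 \frac{-4 + t}{t} = - \frac{4 \left(-4 + t\right)}{t}$)
$n = 4240$
$b = \frac{127113}{20}$ ($b = -2 - \frac{29343}{-4 + \frac{16}{-26}} = -2 - \frac{29343}{-4 + 16 \left(- \frac{1}{26}\right)} = -2 - \frac{29343}{-4 - \frac{8}{13}} = -2 - \frac{29343}{- \frac{60}{13}} = -2 - - \frac{127153}{20} = -2 + \frac{127153}{20} = \frac{127113}{20} \approx 6355.6$)
$b - n = \frac{127113}{20} - 4240 = \frac{42313}{20}$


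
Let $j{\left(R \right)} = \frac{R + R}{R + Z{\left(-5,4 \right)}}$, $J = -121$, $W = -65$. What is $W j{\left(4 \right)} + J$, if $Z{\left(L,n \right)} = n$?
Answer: $-186$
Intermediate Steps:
$j{\left(R \right)} = \frac{2 R}{4 + R}$ ($j{\left(R \right)} = \frac{R + R}{R + 4} = \frac{2 R}{4 + R}$)
$W j{\left(4 \right)} + J = - 65 \cdot 2 \cdot 4 \frac{1}{4 + 4} - 121 = - 65 \cdot 2 \cdot 4 \cdot \frac{1}{8} - 121 = \left(-65\right) 1 - 121 = -65 - 121 = -186$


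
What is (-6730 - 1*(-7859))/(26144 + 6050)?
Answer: 1129/32194 ≈ 0.035069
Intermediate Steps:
(-6730 - 1*(-7859))/(26144 + 6050) = (-6730 + 7859)/32194 = 1129*(1/32194) = 1129/32194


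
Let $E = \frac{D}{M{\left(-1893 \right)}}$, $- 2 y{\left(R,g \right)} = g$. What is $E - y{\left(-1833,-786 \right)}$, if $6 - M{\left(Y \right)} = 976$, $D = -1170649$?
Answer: $\frac{789439}{970} \approx 813.85$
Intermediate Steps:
$M{\left(Y \right)} = -970$ ($M{\left(Y \right)} = 6 - 976 = -970$)
$y{\left(R,g \right)} = - \frac{g}{2}$
$E = \frac{1170649}{970}$ ($E = - \frac{1170649}{-970} = \left(-1170649\right) \left(- \frac{1}{970}\right) = \frac{1170649}{970} \approx 1206.9$)
$E - y{\left(-1833,-786 \right)} = \frac{1170649}{970} - \left(- \frac{1}{2}\right) \left(-786\right) = \frac{1170649}{970} - 393 = \frac{789439}{970}$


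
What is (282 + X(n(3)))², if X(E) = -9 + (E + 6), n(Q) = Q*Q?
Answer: 82944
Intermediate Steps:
n(Q) = Q²
X(E) = -3 + E (X(E) = -9 + (6 + E) = -3 + E)
(282 + X(n(3)))² = (282 + (-3 + 3²))² = (282 + (-3 + 9))² = (282 + 6)² = 288² = 82944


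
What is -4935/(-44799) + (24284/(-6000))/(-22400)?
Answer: 55362658243/501748800000 ≈ 0.11034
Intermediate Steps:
-4935/(-44799) + (24284/(-6000))/(-22400) = -4935*(-1/44799) + (24284*(-1/6000))*(-1/22400) = 1645/14933 - 6071/1500*(-1/22400) = 1645/14933 + 6071/33600000 = 55362658243/501748800000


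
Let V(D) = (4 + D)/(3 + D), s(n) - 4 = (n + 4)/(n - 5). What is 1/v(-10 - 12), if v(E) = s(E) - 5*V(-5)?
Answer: 6/13 ≈ 0.46154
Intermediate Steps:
s(n) = 4 + (4 + n)/(-5 + n) (s(n) = 4 + (n + 4)/(n - 5) = 4 + (4 + n)/(-5 + n))
V(D) = (4 + D)/(3 + D)
v(E) = -5/2 + (-16 + 5*E)/(-5 + E) (v(E) = (-16 + 5*E)/(-5 + E) - 5*(4 - 5)/(3 - 5) = (-16 + 5*E)/(-5 + E) - 5*(-1)/(-2) = (-16 + 5*E)/(-5 + E) - (-5)*(-1)/2 = (-16 + 5*E)/(-5 + E) - 5*½ = (-16 + 5*E)/(-5 + E) - 5/2 = -5/2 + (-16 + 5*E)/(-5 + E))
1/v(-10 - 12) = 1/((-7 + 5*(-10 - 12))/(2*(-5 + (-10 - 12)))) = 1/((-7 + 5*(-22))/(2*(-5 - 22))) = 1/((½)*(-7 - 110)/(-27)) = 1/((½)*(-1/27)*(-117)) = 1/(13/6) = 6/13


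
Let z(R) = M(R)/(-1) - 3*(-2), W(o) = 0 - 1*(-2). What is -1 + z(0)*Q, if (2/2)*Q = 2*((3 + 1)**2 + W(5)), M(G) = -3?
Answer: 323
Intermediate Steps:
W(o) = 2 (W(o) = 0 + 2 = 2)
z(R) = 9 (z(R) = -3/(-1) - 3*(-2) = -3*(-1) + 6 = 3 + 6 = 9)
Q = 36 (Q = 2*((3 + 1)**2 + 2) = 2*(4**2 + 2) = 2*(16 + 2) = 2*18 = 36)
-1 + z(0)*Q = -1 + 9*36 = -1 + 324 = 323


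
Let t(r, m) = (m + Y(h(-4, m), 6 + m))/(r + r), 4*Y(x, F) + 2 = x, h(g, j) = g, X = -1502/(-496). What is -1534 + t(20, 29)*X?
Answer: -6078651/3968 ≈ -1531.9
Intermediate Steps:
X = 751/248 (X = -1502*(-1/496) = 751/248 ≈ 3.0282)
Y(x, F) = -½ + x/4
t(r, m) = (-3/2 + m)/(2*r) (t(r, m) = (m + (-½ + (¼)*(-4)))/(r + r) = (m + (-½ - 1))/((2*r)) = (m - 3/2)*(1/(2*r)) = (-3/2 + m)*(1/(2*r)) = (-3/2 + m)/(2*r))
-1534 + t(20, 29)*X = -1534 + ((¼)*(-3 + 2*29)/20)*(751/248) = -1534 + ((¼)*(1/20)*(-3 + 58))*(751/248) = -1534 + ((¼)*(1/20)*55)*(751/248) = -1534 + (11/16)*(751/248) = -1534 + 8261/3968 = -6078651/3968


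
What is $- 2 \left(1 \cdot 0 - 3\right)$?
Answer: $6$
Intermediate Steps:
$- 2 \left(1 \cdot 0 - 3\right) = - 2 \left(0 - 3\right) = \left(-2\right) \left(-3\right) = 6$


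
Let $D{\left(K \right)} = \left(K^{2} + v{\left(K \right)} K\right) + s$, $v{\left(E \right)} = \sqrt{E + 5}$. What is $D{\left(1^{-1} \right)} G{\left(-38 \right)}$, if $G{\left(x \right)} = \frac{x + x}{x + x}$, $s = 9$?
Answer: $10 + \sqrt{6} \approx 12.449$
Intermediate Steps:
$v{\left(E \right)} = \sqrt{5 + E}$
$D{\left(K \right)} = 9 + K^{2} + K \sqrt{5 + K}$ ($D{\left(K \right)} = \left(K^{2} + \sqrt{5 + K} K\right) + 9 = \left(K^{2} + K \sqrt{5 + K}\right) + 9 = 9 + K^{2} + K \sqrt{5 + K}$)
$G{\left(x \right)} = 1$ ($G{\left(x \right)} = \frac{2 x}{2 x} = 2 x \frac{1}{2 x} = 1$)
$D{\left(1^{-1} \right)} G{\left(-38 \right)} = \left(9 + \left(1^{-1}\right)^{2} + \frac{\sqrt{5 + 1^{-1}}}{1}\right) 1 = \left(9 + 1^{2} + 1 \sqrt{5 + 1}\right) 1 = \left(9 + 1 + 1 \sqrt{6}\right) 1 = \left(9 + 1 + \sqrt{6}\right) 1 = \left(10 + \sqrt{6}\right) 1 = 10 + \sqrt{6}$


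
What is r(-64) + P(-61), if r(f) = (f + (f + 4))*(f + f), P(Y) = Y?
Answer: 15811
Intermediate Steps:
r(f) = 2*f*(4 + 2*f) (r(f) = (f + (4 + f))*(2*f) = (4 + 2*f)*(2*f) = 2*f*(4 + 2*f))
r(-64) + P(-61) = 4*(-64)*(2 - 64) - 61 = 4*(-64)*(-62) - 61 = 15872 - 61 = 15811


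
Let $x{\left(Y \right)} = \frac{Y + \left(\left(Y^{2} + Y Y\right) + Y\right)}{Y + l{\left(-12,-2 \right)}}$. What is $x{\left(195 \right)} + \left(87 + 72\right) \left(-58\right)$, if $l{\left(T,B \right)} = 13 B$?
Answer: $- \frac{114006}{13} \approx -8769.7$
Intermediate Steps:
$x{\left(Y \right)} = \frac{2 Y + 2 Y^{2}}{-26 + Y}$ ($x{\left(Y \right)} = \frac{Y + \left(\left(Y^{2} + Y Y\right) + Y\right)}{Y + 13 \left(-2\right)} = \frac{Y + \left(\left(Y^{2} + Y^{2}\right) + Y\right)}{Y - 26} = \frac{Y + \left(2 Y^{2} + Y\right)}{-26 + Y} = \frac{Y + \left(Y + 2 Y^{2}\right)}{-26 + Y} = \frac{2 Y + 2 Y^{2}}{-26 + Y}$)
$x{\left(195 \right)} + \left(87 + 72\right) \left(-58\right) = 2 \cdot 195 \frac{1}{-26 + 195} \left(1 + 195\right) + \left(87 + 72\right) \left(-58\right) = 2 \cdot 195 \cdot \frac{1}{169} \cdot 196 + 159 \left(-58\right) = 2 \cdot 195 \cdot \frac{1}{169} \cdot 196 - 9222 = \frac{5880}{13} - 9222 = - \frac{114006}{13}$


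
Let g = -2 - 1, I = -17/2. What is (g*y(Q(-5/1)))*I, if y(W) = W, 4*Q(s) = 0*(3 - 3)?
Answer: 0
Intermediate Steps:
I = -17/2 (I = -17*½ = -17/2 ≈ -8.5000)
g = -3
Q(s) = 0 (Q(s) = (0*(3 - 3))/4 = (0*0)/4 = (¼)*0 = 0)
(g*y(Q(-5/1)))*I = -3*0*(-17/2) = 0*(-17/2) = 0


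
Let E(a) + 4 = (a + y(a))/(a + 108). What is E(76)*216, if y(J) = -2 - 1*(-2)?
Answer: -17820/23 ≈ -774.78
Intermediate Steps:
y(J) = 0 (y(J) = -2 + 2 = 0)
E(a) = -4 + a/(108 + a) (E(a) = -4 + (a + 0)/(a + 108) = -4 + a/(108 + a))
E(76)*216 = (3*(-144 - 1*76)/(108 + 76))*216 = (3*(-144 - 76)/184)*216 = (3*(1/184)*(-220))*216 = -165/46*216 = -17820/23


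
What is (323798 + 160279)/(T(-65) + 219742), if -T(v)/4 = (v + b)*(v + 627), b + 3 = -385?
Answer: 484077/1238086 ≈ 0.39099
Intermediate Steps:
b = -388 (b = -3 - 385 = -388)
T(v) = -4*(-388 + v)*(627 + v) (T(v) = -4*(v - 388)*(v + 627) = -4*(-388 + v)*(627 + v))
(323798 + 160279)/(T(-65) + 219742) = (323798 + 160279)/((973104 - 956*(-65) - 4*(-65)²) + 219742) = 484077/((973104 + 62140 - 4*4225) + 219742) = 484077/((973104 + 62140 - 16900) + 219742) = 484077/(1018344 + 219742) = 484077/1238086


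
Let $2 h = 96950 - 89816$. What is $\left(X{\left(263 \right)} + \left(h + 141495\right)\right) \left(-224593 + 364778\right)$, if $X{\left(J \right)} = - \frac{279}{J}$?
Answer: $\frac{5348201719995}{263} \approx 2.0335 \cdot 10^{10}$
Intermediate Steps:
$h = 3567$ ($h = \frac{96950 - 89816}{2} = \frac{1}{2} \cdot 7134 = 3567$)
$\left(X{\left(263 \right)} + \left(h + 141495\right)\right) \left(-224593 + 364778\right) = \left(- \frac{279}{263} + \left(3567 + 141495\right)\right) \left(-224593 + 364778\right) = \left(\left(-279\right) \frac{1}{263} + 145062\right) 140185 = \left(- \frac{279}{263} + 145062\right) 140185 = \frac{38151027}{263} \cdot 140185 = \frac{5348201719995}{263}$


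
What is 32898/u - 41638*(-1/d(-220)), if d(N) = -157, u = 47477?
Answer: -1971682340/7453889 ≈ -264.52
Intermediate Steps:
32898/u - 41638*(-1/d(-220)) = 32898/47477 - 41638/((-1*(-157))) = 32898*(1/47477) - 41638/157 = 32898/47477 - 41638*1/157 = 32898/47477 - 41638/157 = -1971682340/7453889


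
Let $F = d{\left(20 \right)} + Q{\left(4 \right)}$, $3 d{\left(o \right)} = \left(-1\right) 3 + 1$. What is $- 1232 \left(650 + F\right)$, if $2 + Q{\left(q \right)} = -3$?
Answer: $- \frac{2381456}{3} \approx -7.9382 \cdot 10^{5}$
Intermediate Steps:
$d{\left(o \right)} = - \frac{2}{3}$ ($d{\left(o \right)} = \frac{\left(-1\right) 3 + 1}{3} = \frac{-3 + 1}{3} = \frac{1}{3} \left(-2\right) = - \frac{2}{3}$)
$Q{\left(q \right)} = -5$ ($Q{\left(q \right)} = -2 - 3 = -5$)
$F = - \frac{17}{3}$ ($F = - \frac{2}{3} - 5 = - \frac{17}{3} \approx -5.6667$)
$- 1232 \left(650 + F\right) = - 1232 \left(650 - \frac{17}{3}\right) = \left(-1232\right) \frac{1933}{3} = - \frac{2381456}{3}$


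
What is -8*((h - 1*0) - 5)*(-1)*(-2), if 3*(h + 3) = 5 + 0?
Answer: 304/3 ≈ 101.33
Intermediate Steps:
h = -4/3 (h = -3 + (5 + 0)/3 = -3 + (1/3)*5 = -3 + 5/3 = -4/3 ≈ -1.3333)
-8*((h - 1*0) - 5)*(-1)*(-2) = -8*((-4/3 - 1*0) - 5)*(-1)*(-2) = -8*((-4/3 + 0) - 5)*(-1)*(-2) = -8*(-4/3 - 5)*(-1)*(-2) = -(-152)*(-1)/3*(-2) = -8*19/3*(-2) = -152/3*(-2) = 304/3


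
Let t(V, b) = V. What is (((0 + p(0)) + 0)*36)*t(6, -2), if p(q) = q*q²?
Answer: 0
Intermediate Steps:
p(q) = q³
(((0 + p(0)) + 0)*36)*t(6, -2) = (((0 + 0³) + 0)*36)*6 = (((0 + 0) + 0)*36)*6 = ((0 + 0)*36)*6 = (0*36)*6 = 0*6 = 0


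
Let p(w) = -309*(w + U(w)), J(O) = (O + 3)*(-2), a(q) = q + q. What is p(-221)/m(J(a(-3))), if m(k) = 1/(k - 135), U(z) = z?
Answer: -17618562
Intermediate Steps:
a(q) = 2*q
J(O) = -6 - 2*O (J(O) = (3 + O)*(-2) = -6 - 2*O)
p(w) = -618*w (p(w) = -309*(w + w) = -618*w)
m(k) = 1/(-135 + k)
p(-221)/m(J(a(-3))) = (-618*(-221))/(1/(-135 + (-6 - 4*(-3)))) = 136578/(1/(-135 + (-6 - 2*(-6)))) = 136578/(1/(-135 + (-6 + 12))) = 136578/(1/(-135 + 6)) = 136578/(1/(-129)) = 136578/(-1/129) = 136578*(-129) = -17618562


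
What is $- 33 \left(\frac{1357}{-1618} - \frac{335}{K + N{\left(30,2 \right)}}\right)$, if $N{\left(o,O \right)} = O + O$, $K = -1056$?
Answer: $\frac{14611311}{851068} \approx 17.168$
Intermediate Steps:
$N{\left(o,O \right)} = 2 O$
$- 33 \left(\frac{1357}{-1618} - \frac{335}{K + N{\left(30,2 \right)}}\right) = - 33 \left(\frac{1357}{-1618} - \frac{335}{-1056 + 2 \cdot 2}\right) = - 33 \left(1357 \left(- \frac{1}{1618}\right) - \frac{335}{-1056 + 4}\right) = - 33 \left(- \frac{1357}{1618} - \frac{335}{-1052}\right) = - 33 \left(- \frac{1357}{1618} - - \frac{335}{1052}\right) = - 33 \left(- \frac{1357}{1618} + \frac{335}{1052}\right) = \left(-33\right) \left(- \frac{442767}{851068}\right) = \frac{14611311}{851068}$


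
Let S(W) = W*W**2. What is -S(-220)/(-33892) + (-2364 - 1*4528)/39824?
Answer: -26517470979/84357188 ≈ -314.35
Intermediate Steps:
S(W) = W**3
-S(-220)/(-33892) + (-2364 - 1*4528)/39824 = -1*(-220)**3/(-33892) + (-2364 - 1*4528)/39824 = -1*(-10648000)*(-1/33892) + (-2364 - 4528)*(1/39824) = 10648000*(-1/33892) - 6892*1/39824 = -2662000/8473 - 1723/9956 = -26517470979/84357188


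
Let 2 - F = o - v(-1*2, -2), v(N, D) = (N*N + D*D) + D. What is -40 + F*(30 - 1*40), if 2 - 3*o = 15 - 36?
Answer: -130/3 ≈ -43.333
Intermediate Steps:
v(N, D) = D + D**2 + N**2 (v(N, D) = (N**2 + D**2) + D = (D**2 + N**2) + D = D + D**2 + N**2)
o = 23/3 (o = 2/3 - (15 - 36)/3 = 2/3 - 1/3*(-21) = 2/3 + 7 = 23/3 ≈ 7.6667)
F = 1/3 (F = 2 - (23/3 - (-2 + (-2)**2 + (-1*2)**2)) = 2 - (23/3 - (-2 + 4 + (-2)**2)) = 2 - (23/3 - (-2 + 4 + 4)) = 2 - (23/3 - 1*6) = 2 - (23/3 - 6) = 2 - 1*5/3 = 2 - 5/3 = 1/3 ≈ 0.33333)
-40 + F*(30 - 1*40) = -40 + (30 - 1*40)/3 = -40 + (30 - 40)/3 = -40 + (1/3)*(-10) = -40 - 10/3 = -130/3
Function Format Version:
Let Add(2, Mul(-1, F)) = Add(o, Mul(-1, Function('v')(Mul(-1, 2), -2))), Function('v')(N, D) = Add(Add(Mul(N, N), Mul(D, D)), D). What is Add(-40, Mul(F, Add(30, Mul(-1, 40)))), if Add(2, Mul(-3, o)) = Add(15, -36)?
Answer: Rational(-130, 3) ≈ -43.333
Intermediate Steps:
Function('v')(N, D) = Add(D, Pow(D, 2), Pow(N, 2)) (Function('v')(N, D) = Add(Add(Pow(N, 2), Pow(D, 2)), D) = Add(Add(Pow(D, 2), Pow(N, 2)), D) = Add(D, Pow(D, 2), Pow(N, 2)))
o = Rational(23, 3) (o = Add(Rational(2, 3), Mul(Rational(-1, 3), Add(15, -36))) = Add(Rational(2, 3), Mul(Rational(-1, 3), -21)) = Add(Rational(2, 3), 7) = Rational(23, 3) ≈ 7.6667)
F = Rational(1, 3) (F = Add(2, Mul(-1, Add(Rational(23, 3), Mul(-1, Add(-2, Pow(-2, 2), Pow(Mul(-1, 2), 2)))))) = Add(2, Mul(-1, Add(Rational(23, 3), Mul(-1, Add(-2, 4, Pow(-2, 2)))))) = Add(2, Mul(-1, Add(Rational(23, 3), Mul(-1, Add(-2, 4, 4))))) = Add(2, Mul(-1, Add(Rational(23, 3), Mul(-1, 6)))) = Add(2, Mul(-1, Add(Rational(23, 3), -6))) = Add(2, Mul(-1, Rational(5, 3))) = Add(2, Rational(-5, 3)) = Rational(1, 3) ≈ 0.33333)
Add(-40, Mul(F, Add(30, Mul(-1, 40)))) = Add(-40, Mul(Rational(1, 3), Add(30, Mul(-1, 40)))) = Add(-40, Mul(Rational(1, 3), Add(30, -40))) = Add(-40, Mul(Rational(1, 3), -10)) = Add(-40, Rational(-10, 3)) = Rational(-130, 3)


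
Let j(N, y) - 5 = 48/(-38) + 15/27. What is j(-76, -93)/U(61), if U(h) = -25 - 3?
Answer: -367/2394 ≈ -0.15330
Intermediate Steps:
j(N, y) = 734/171 (j(N, y) = 5 + (48/(-38) + 15/27) = 5 + (48*(-1/38) + 15*(1/27)) = 5 + (-24/19 + 5/9) = 5 - 121/171 = 734/171)
U(h) = -28
j(-76, -93)/U(61) = (734/171)/(-28) = (734/171)*(-1/28) = -367/2394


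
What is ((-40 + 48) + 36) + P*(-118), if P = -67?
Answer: 7950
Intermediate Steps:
((-40 + 48) + 36) + P*(-118) = ((-40 + 48) + 36) - 67*(-118) = (8 + 36) + 7906 = 44 + 7906 = 7950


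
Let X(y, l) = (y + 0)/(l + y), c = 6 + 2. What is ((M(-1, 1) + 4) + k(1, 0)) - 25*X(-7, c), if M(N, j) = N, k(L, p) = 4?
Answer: 182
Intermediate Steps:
c = 8
X(y, l) = y/(l + y)
((M(-1, 1) + 4) + k(1, 0)) - 25*X(-7, c) = ((-1 + 4) + 4) - (-175)/(8 - 7) = (3 + 4) - (-175)/1 = 7 - (-175) = 7 - 25*(-7) = 7 + 175 = 182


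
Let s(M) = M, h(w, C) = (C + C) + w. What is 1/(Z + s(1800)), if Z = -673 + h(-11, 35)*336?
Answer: 1/20951 ≈ 4.7730e-5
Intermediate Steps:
h(w, C) = w + 2*C (h(w, C) = 2*C + w = w + 2*C)
Z = 19151 (Z = -673 + (-11 + 2*35)*336 = -673 + (-11 + 70)*336 = -673 + 59*336 = -673 + 19824 = 19151)
1/(Z + s(1800)) = 1/(19151 + 1800) = 1/20951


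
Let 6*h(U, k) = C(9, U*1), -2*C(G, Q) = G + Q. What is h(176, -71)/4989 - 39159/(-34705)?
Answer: 2337950587/2077718940 ≈ 1.1252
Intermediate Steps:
C(G, Q) = -G/2 - Q/2 (C(G, Q) = -(G + Q)/2 = -G/2 - Q/2)
h(U, k) = -¾ - U/12 (h(U, k) = (-½*9 - U/2)/6 = (-9/2 - U/2)/6 = -¾ - U/12)
h(176, -71)/4989 - 39159/(-34705) = (-¾ - 1/12*176)/4989 - 39159/(-34705) = (-¾ - 44/3)*(1/4989) - 39159*(-1/34705) = -185/12*1/4989 + 39159/34705 = -185/59868 + 39159/34705 = 2337950587/2077718940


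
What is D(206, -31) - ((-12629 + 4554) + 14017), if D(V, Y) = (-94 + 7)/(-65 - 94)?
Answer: -314897/53 ≈ -5941.5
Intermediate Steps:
D(V, Y) = 29/53 (D(V, Y) = -87/(-159) = -87*(-1/159) = 29/53)
D(206, -31) - ((-12629 + 4554) + 14017) = 29/53 - ((-12629 + 4554) + 14017) = 29/53 - (-8075 + 14017) = 29/53 - 1*5942 = 29/53 - 5942 = -314897/53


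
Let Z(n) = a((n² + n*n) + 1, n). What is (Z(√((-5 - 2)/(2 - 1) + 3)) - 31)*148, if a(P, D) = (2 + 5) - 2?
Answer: -3848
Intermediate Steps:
a(P, D) = 5 (a(P, D) = 7 - 2 = 5)
Z(n) = 5
(Z(√((-5 - 2)/(2 - 1) + 3)) - 31)*148 = (5 - 31)*148 = -26*148 = -3848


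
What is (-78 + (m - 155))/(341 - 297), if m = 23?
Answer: -105/22 ≈ -4.7727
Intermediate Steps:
(-78 + (m - 155))/(341 - 297) = (-78 + (23 - 155))/(341 - 297) = (-78 - 132)/44 = -210*1/44 = -105/22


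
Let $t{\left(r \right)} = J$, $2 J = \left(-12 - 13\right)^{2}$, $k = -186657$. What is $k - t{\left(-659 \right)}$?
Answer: $- \frac{373939}{2} \approx -1.8697 \cdot 10^{5}$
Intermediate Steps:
$J = \frac{625}{2}$ ($J = \frac{\left(-12 - 13\right)^{2}}{2} = \frac{\left(-25\right)^{2}}{2} = \frac{1}{2} \cdot 625 = \frac{625}{2} \approx 312.5$)
$t{\left(r \right)} = \frac{625}{2}$
$k - t{\left(-659 \right)} = -186657 - \frac{625}{2} = - \frac{373939}{2}$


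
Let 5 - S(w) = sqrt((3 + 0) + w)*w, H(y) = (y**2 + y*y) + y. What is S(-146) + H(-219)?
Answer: 95708 + 146*I*sqrt(143) ≈ 95708.0 + 1745.9*I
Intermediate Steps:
H(y) = y + 2*y**2 (H(y) = (y**2 + y**2) + y = 2*y**2 + y = y + 2*y**2)
S(w) = 5 - w*sqrt(3 + w) (S(w) = 5 - sqrt((3 + 0) + w)*w = 5 - sqrt(3 + w)*w = 5 - w*sqrt(3 + w))
S(-146) + H(-219) = (5 - 1*(-146)*sqrt(3 - 146)) - 219*(1 + 2*(-219)) = (5 - 1*(-146)*sqrt(-143)) - 219*(1 - 438) = (5 - 1*(-146)*I*sqrt(143)) - 219*(-437) = (5 + 146*I*sqrt(143)) + 95703 = 95708 + 146*I*sqrt(143)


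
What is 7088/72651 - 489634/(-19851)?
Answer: 11904367874/480731667 ≈ 24.763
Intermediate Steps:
7088/72651 - 489634/(-19851) = 7088*(1/72651) - 489634*(-1/19851) = 7088/72651 + 489634/19851 = 11904367874/480731667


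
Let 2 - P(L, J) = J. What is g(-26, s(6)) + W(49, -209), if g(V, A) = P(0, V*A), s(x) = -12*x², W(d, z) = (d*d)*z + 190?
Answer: -512849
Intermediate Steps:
W(d, z) = 190 + z*d² (W(d, z) = d²*z + 190 = z*d² + 190 = 190 + z*d²)
P(L, J) = 2 - J
g(V, A) = 2 - A*V (g(V, A) = 2 - V*A = 2 - A*V)
g(-26, s(6)) + W(49, -209) = (2 - 1*(-12*6²)*(-26)) + (190 - 209*49²) = (2 - 1*(-12*36)*(-26)) + (190 - 209*2401) = (2 - 1*(-432)*(-26)) + (190 - 501809) = (2 - 11232) - 501619 = -11230 - 501619 = -512849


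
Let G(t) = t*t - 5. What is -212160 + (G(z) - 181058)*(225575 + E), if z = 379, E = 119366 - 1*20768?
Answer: -12131414166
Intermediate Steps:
E = 98598 (E = 119366 - 20768 = 98598)
G(t) = -5 + t² (G(t) = t² - 5 = -5 + t²)
-212160 + (G(z) - 181058)*(225575 + E) = -212160 + ((-5 + 379²) - 181058)*(225575 + 98598) = -212160 + ((-5 + 143641) - 181058)*324173 = -212160 + (143636 - 181058)*324173 = -212160 - 37422*324173 = -212160 - 12131202006 = -12131414166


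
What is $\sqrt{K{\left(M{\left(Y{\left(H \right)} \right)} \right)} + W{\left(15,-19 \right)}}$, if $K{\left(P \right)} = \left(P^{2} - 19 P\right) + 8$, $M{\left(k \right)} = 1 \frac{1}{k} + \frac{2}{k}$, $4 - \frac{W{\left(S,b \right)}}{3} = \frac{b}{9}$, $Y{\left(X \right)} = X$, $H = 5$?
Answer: $\frac{\sqrt{3441}}{15} \approx 3.9107$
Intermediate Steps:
$W{\left(S,b \right)} = 12 - \frac{b}{3}$ ($W{\left(S,b \right)} = 12 - 3 \frac{b}{9} = 12 - \frac{b}{3}$)
$M{\left(k \right)} = \frac{3}{k}$ ($M{\left(k \right)} = \frac{1}{k} + \frac{2}{k} = \frac{3}{k}$)
$K{\left(P \right)} = 8 + P^{2} - 19 P$
$\sqrt{K{\left(M{\left(Y{\left(H \right)} \right)} \right)} + W{\left(15,-19 \right)}} = \sqrt{\left(8 + \left(\frac{3}{5}\right)^{2} - 19 \cdot \frac{3}{5}\right) + \left(12 - - \frac{19}{3}\right)} = \sqrt{\left(8 + \left(3 \cdot \frac{1}{5}\right)^{2} - 19 \cdot 3 \cdot \frac{1}{5}\right) + \left(12 + \frac{19}{3}\right)} = \sqrt{\left(8 + \left(\frac{3}{5}\right)^{2} - \frac{57}{5}\right) + \frac{55}{3}} = \sqrt{\left(8 + \frac{9}{25} - \frac{57}{5}\right) + \frac{55}{3}} = \sqrt{- \frac{76}{25} + \frac{55}{3}} = \sqrt{\frac{1147}{75}} = \frac{\sqrt{3441}}{15}$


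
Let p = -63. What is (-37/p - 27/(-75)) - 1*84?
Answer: -130808/1575 ≈ -83.053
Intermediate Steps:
(-37/p - 27/(-75)) - 1*84 = (-37/(-63) - 27/(-75)) - 1*84 = (-37*(-1/63) - 27*(-1/75)) - 84 = (37/63 + 9/25) - 84 = 1492/1575 - 84 = -130808/1575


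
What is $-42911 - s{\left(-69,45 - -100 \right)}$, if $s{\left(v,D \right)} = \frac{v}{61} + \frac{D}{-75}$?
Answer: $- \frac{39260761}{915} \approx -42908.0$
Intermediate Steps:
$s{\left(v,D \right)} = - \frac{D}{75} + \frac{v}{61}$ ($s{\left(v,D \right)} = v \frac{1}{61} + D \left(- \frac{1}{75}\right) = \frac{v}{61} - \frac{D}{75} = - \frac{D}{75} + \frac{v}{61}$)
$-42911 - s{\left(-69,45 - -100 \right)} = -42911 - \left(- \frac{45 - -100}{75} + \frac{1}{61} \left(-69\right)\right) = -42911 - \left(- \frac{45 + 100}{75} - \frac{69}{61}\right) = -42911 - \left(\left(- \frac{1}{75}\right) 145 - \frac{69}{61}\right) = -42911 - \left(- \frac{29}{15} - \frac{69}{61}\right) = -42911 - - \frac{2804}{915} = -42911 + \frac{2804}{915} = - \frac{39260761}{915}$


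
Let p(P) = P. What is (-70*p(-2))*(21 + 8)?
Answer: 4060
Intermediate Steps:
(-70*p(-2))*(21 + 8) = (-70*(-2))*(21 + 8) = 140*29 = 4060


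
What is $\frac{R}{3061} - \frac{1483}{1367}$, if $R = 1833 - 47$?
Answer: $- \frac{2098001}{4184387} \approx -0.50139$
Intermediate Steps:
$R = 1786$
$\frac{R}{3061} - \frac{1483}{1367} = \frac{1786}{3061} - \frac{1483}{1367} = - \frac{2098001}{4184387}$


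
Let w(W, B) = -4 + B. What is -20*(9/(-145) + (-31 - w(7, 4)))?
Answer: 18016/29 ≈ 621.24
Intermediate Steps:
-20*(9/(-145) + (-31 - w(7, 4))) = -20*(9/(-145) + (-31 - (-4 + 4))) = -20*(9*(-1/145) + (-31 - 1*0)) = -20*(-9/145 + (-31 + 0)) = -20*(-9/145 - 31) = -20*(-4504/145) = 18016/29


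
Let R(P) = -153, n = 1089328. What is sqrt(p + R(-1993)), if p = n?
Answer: 5*sqrt(43567) ≈ 1043.6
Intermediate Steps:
p = 1089328
sqrt(p + R(-1993)) = sqrt(1089328 - 153) = sqrt(1089175) = 5*sqrt(43567)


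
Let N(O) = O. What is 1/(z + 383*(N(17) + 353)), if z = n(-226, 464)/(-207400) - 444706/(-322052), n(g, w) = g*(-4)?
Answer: 4174599050/591588177681087 ≈ 7.0566e-6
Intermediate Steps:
n(g, w) = -4*g
z = 5746305587/4174599050 (z = -4*(-226)/(-207400) - 444706/(-322052) = 904*(-1/207400) - 444706*(-1/322052) = -113/25925 + 222353/161026 = 5746305587/4174599050 ≈ 1.3765)
1/(z + 383*(N(17) + 353)) = 1/(5746305587/4174599050 + 383*(17 + 353)) = 1/(5746305587/4174599050 + 383*370) = 1/(5746305587/4174599050 + 141710) = 1/(591588177681087/4174599050) = 4174599050/591588177681087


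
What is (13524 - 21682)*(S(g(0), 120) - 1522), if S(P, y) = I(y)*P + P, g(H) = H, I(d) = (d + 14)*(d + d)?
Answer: 12416476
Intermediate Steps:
I(d) = 2*d*(14 + d) (I(d) = (14 + d)*(2*d) = 2*d*(14 + d))
S(P, y) = P + 2*P*y*(14 + y) (S(P, y) = (2*y*(14 + y))*P + P = 2*P*y*(14 + y) + P = P + 2*P*y*(14 + y))
(13524 - 21682)*(S(g(0), 120) - 1522) = (13524 - 21682)*(0*(1 + 2*120*(14 + 120)) - 1522) = -8158*(0*(1 + 2*120*134) - 1522) = -8158*(0*(1 + 32160) - 1522) = -8158*(0*32161 - 1522) = -8158*(0 - 1522) = -8158*(-1522) = 12416476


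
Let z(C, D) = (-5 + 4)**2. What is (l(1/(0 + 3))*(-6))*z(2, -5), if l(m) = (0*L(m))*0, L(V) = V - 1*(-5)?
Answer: 0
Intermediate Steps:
L(V) = 5 + V (L(V) = V + 5 = 5 + V)
z(C, D) = 1 (z(C, D) = (-1)**2 = 1)
l(m) = 0 (l(m) = (0*(5 + m))*0 = 0*0 = 0)
(l(1/(0 + 3))*(-6))*z(2, -5) = (0*(-6))*1 = 0*1 = 0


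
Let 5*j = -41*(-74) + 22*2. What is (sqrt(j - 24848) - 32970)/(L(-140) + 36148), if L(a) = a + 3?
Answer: -32970/36011 + I*sqrt(605810)/180055 ≈ -0.91555 + 0.0043228*I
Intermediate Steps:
L(a) = 3 + a
j = 3078/5 (j = (-41*(-74) + 22*2)/5 = (3034 + 44)/5 = (1/5)*3078 = 3078/5 ≈ 615.60)
(sqrt(j - 24848) - 32970)/(L(-140) + 36148) = (sqrt(3078/5 - 24848) - 32970)/((3 - 140) + 36148) = (sqrt(-121162/5) - 32970)/(-137 + 36148) = (I*sqrt(605810)/5 - 32970)/36011 = (-32970 + I*sqrt(605810)/5)*(1/36011) = -32970/36011 + I*sqrt(605810)/180055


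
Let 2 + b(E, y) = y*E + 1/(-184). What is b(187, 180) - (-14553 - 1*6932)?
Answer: 10146311/184 ≈ 55143.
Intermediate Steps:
b(E, y) = -369/184 + E*y (b(E, y) = -2 + (y*E + 1/(-184)) = -2 + (E*y - 1/184) = -2 + (-1/184 + E*y) = -369/184 + E*y)
b(187, 180) - (-14553 - 1*6932) = (-369/184 + 187*180) - (-14553 - 1*6932) = (-369/184 + 33660) - (-14553 - 6932) = 6193071/184 - 1*(-21485) = 6193071/184 + 21485 = 10146311/184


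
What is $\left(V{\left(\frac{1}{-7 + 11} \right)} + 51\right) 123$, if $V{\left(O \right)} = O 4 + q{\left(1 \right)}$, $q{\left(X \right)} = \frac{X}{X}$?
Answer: $6519$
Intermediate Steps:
$q{\left(X \right)} = 1$
$V{\left(O \right)} = 1 + 4 O$ ($V{\left(O \right)} = O 4 + 1 = 4 O + 1 = 1 + 4 O$)
$\left(V{\left(\frac{1}{-7 + 11} \right)} + 51\right) 123 = \left(\left(1 + \frac{4}{-7 + 11}\right) + 51\right) 123 = \left(\left(1 + \frac{4}{4}\right) + 51\right) 123 = \left(\left(1 + 4 \cdot \frac{1}{4}\right) + 51\right) 123 = \left(\left(1 + 1\right) + 51\right) 123 = \left(2 + 51\right) 123 = 53 \cdot 123 = 6519$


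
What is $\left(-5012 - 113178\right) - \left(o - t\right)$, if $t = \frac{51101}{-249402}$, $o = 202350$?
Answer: $- \frac{79943368181}{249402} \approx -3.2054 \cdot 10^{5}$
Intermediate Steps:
$t = - \frac{51101}{249402}$ ($t = 51101 \left(- \frac{1}{249402}\right) = - \frac{51101}{249402} \approx -0.20489$)
$\left(-5012 - 113178\right) - \left(o - t\right) = \left(-5012 - 113178\right) - \frac{50466545801}{249402} = -118190 - \frac{50466545801}{249402} = - \frac{79943368181}{249402}$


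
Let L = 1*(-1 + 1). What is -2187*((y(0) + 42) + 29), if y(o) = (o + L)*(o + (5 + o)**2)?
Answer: -155277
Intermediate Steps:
L = 0 (L = 1*0 = 0)
y(o) = o*(o + (5 + o)**2) (y(o) = (o + 0)*(o + (5 + o)**2) = o*(o + (5 + o)**2))
-2187*((y(0) + 42) + 29) = -2187*((0*(0 + (5 + 0)**2) + 42) + 29) = -2187*((0*(0 + 5**2) + 42) + 29) = -2187*((0*(0 + 25) + 42) + 29) = -2187*((0*25 + 42) + 29) = -2187*((0 + 42) + 29) = -2187*(42 + 29) = -2187*71 = -155277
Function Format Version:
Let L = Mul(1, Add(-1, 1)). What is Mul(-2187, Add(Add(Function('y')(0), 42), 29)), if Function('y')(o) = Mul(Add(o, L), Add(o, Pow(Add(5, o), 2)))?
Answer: -155277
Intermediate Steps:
L = 0 (L = Mul(1, 0) = 0)
Function('y')(o) = Mul(o, Add(o, Pow(Add(5, o), 2))) (Function('y')(o) = Mul(Add(o, 0), Add(o, Pow(Add(5, o), 2))) = Mul(o, Add(o, Pow(Add(5, o), 2))))
Mul(-2187, Add(Add(Function('y')(0), 42), 29)) = Mul(-2187, Add(Add(Mul(0, Add(0, Pow(Add(5, 0), 2))), 42), 29)) = Mul(-2187, Add(Add(Mul(0, Add(0, Pow(5, 2))), 42), 29)) = Mul(-2187, Add(Add(Mul(0, Add(0, 25)), 42), 29)) = Mul(-2187, Add(Add(Mul(0, 25), 42), 29)) = Mul(-2187, Add(Add(0, 42), 29)) = Mul(-2187, Add(42, 29)) = Mul(-2187, 71) = -155277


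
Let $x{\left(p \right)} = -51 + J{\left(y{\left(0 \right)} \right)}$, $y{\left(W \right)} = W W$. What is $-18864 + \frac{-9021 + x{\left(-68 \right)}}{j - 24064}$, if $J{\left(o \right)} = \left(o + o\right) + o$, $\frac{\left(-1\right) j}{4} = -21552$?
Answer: $- \frac{73268343}{3884} \approx -18864.0$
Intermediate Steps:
$j = 86208$ ($j = \left(-4\right) \left(-21552\right) = 86208$)
$y{\left(W \right)} = W^{2}$
$J{\left(o \right)} = 3 o$ ($J{\left(o \right)} = 2 o + o = 3 o$)
$x{\left(p \right)} = -51$ ($x{\left(p \right)} = -51 + 3 \cdot 0^{2} = -51 + 3 \cdot 0 = -51 + 0 = -51$)
$-18864 + \frac{-9021 + x{\left(-68 \right)}}{j - 24064} = -18864 + \frac{-9021 - 51}{86208 - 24064} = -18864 - \frac{9072}{62144} = -18864 - \frac{567}{3884} = - \frac{73268343}{3884}$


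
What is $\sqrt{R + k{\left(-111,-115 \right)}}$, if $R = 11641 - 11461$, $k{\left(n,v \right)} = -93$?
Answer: $\sqrt{87} \approx 9.3274$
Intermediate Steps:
$R = 180$
$\sqrt{R + k{\left(-111,-115 \right)}} = \sqrt{180 - 93} = \sqrt{87}$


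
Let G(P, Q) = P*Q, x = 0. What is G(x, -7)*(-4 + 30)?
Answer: 0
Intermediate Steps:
G(x, -7)*(-4 + 30) = (0*(-7))*(-4 + 30) = 0*26 = 0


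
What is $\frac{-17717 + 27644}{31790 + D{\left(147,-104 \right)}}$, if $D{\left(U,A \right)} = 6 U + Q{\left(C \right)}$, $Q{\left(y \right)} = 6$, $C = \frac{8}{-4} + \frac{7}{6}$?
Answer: $\frac{9927}{32678} \approx 0.30378$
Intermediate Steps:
$C = - \frac{5}{6}$ ($C = 8 \left(- \frac{1}{4}\right) + 7 \cdot \frac{1}{6} = -2 + \frac{7}{6} = - \frac{5}{6} \approx -0.83333$)
$D{\left(U,A \right)} = 6 + 6 U$ ($D{\left(U,A \right)} = 6 U + 6 = 6 + 6 U$)
$\frac{-17717 + 27644}{31790 + D{\left(147,-104 \right)}} = \frac{-17717 + 27644}{31790 + \left(6 + 6 \cdot 147\right)} = \frac{9927}{31790 + \left(6 + 882\right)} = \frac{9927}{31790 + 888} = \frac{9927}{32678}$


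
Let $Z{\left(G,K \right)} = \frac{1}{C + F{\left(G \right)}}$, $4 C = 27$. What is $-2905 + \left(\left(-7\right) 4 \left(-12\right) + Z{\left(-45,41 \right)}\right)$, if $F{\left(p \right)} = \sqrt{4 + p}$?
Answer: $\frac{- 10276 \sqrt{41} + 69359 i}{- 27 i + 4 \sqrt{41}} \approx -2568.9 - 0.073972 i$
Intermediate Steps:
$C = \frac{27}{4}$ ($C = \frac{1}{4} \cdot 27 = \frac{27}{4} \approx 6.75$)
$Z{\left(G,K \right)} = \frac{1}{\frac{27}{4} + \sqrt{4 + G}}$
$-2905 + \left(\left(-7\right) 4 \left(-12\right) + Z{\left(-45,41 \right)}\right) = -2905 + \left(\left(-7\right) 4 \left(-12\right) + \frac{4}{27 + 4 \sqrt{4 - 45}}\right) = -2905 + \left(\left(-28\right) \left(-12\right) + \frac{4}{27 + 4 \sqrt{-41}}\right) = -2905 + \left(336 + \frac{4}{27 + 4 i \sqrt{41}}\right) = -2569 + \frac{4}{27 + 4 i \sqrt{41}}$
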